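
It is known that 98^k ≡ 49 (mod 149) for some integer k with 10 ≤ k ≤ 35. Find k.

Compute 98^10 mod 149 = 61, then multiply by 98 repeatedly:
  98^10=61  98^11=18  98^12=125  98^13=32  98^14=7
  98^15=90  98^16=29  98^17=11  98^18=35  98^19=3
  98^20=145  98^21=55  98^22=26  98^23=15  98^24=129
  98^25=126  98^26=130  98^27=75  98^28=49
Found 49 at exponent 28.

28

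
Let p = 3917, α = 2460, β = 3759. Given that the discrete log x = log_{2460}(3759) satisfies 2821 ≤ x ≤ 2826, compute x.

2821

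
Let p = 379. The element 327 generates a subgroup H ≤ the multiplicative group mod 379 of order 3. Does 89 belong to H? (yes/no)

no

89 ∈ ⟨327⟩ iff 89^3 ≡ 1 (mod 379), since |⟨327⟩| = 3.
89^3 mod 379 = 29.
Since 29 ≠ 1, 89 does not lie in the subgroup.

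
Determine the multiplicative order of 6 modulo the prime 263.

The order of 6 must divide p − 1 = 262 = 2 · 131.
Divisors: 1, 2, 131, 262.
Check each in increasing order: 6^1 ≡ 6;  6^2 ≡ 36;  6^131 ≡ 1.
Smallest exponent giving 1 is 131.

131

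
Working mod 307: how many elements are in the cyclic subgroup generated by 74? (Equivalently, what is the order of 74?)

The order of 74 must divide p − 1 = 306 = 2 · 3^2 · 17.
Divisors: 1, 2, 3, 6, 9, 17, 18, 34, 51, 102, 153, 306.
Check each in increasing order: 74^1 ≡ 74;  74^2 ≡ 257;  74^3 ≡ 291;  74^6 ≡ 256;  74^9 ≡ 202;  74^17 ≡ 261;  74^18 ≡ 280;  74^34 ≡ 274;  74^51 ≡ 290;  74^102 ≡ 289;  74^153 ≡ 306;  74^306 ≡ 1.
Smallest exponent giving 1 is 306.

306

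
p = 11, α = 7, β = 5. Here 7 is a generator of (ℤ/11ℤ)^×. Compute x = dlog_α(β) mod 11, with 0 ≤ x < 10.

Successive powers of 7 modulo 11:
  7^0=1  7^1=7  7^2=5
So 7^2 ≡ 5 (mod 11), giving x = 2.

2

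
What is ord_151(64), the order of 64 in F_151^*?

5

The order of 64 must divide p − 1 = 150 = 2 · 3 · 5^2.
Divisors: 1, 2, 3, 5, 6, 10, 15, 25, 30, 50, 75, 150.
Check each in increasing order: 64^1 ≡ 64;  64^2 ≡ 19;  64^3 ≡ 8;  64^5 ≡ 1.
Smallest exponent giving 1 is 5.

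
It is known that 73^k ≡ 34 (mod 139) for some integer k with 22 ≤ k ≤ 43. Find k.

Compute 73^22 mod 139 = 127, then multiply by 73 repeatedly:
  73^22=127  73^23=97  73^24=131  73^25=111  73^26=41
  73^27=74  73^28=120  73^29=3  73^30=80  73^31=2
  73^32=7  73^33=94  73^34=51  73^35=109  73^36=34
Found 34 at exponent 36.

36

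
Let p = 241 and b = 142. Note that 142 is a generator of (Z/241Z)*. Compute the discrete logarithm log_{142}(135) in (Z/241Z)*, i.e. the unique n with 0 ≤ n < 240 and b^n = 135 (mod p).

Baby-step giant-step with m = ceil(sqrt(240)) = 16.
Baby table (142^j mod 241 for j=0..15):
  0:1  1:142  2:161  3:208  4:134  5:230  6:125  7:157
  8:122  9:213  10:121  11:71  12:201  13:104  14:67  15:115
Giant step factor: 142^(-16) ≡ 54 (mod 241).
Scan 135·54^i mod 241 for i = 0, 1, …:
  i=0: 135   i=1: 60   i=2: 107   i=3: 235
  i=4: 158   i=5: 97   i=6: 177   i=7: 159
  i=8: 151   i=9: 201
Match at i=9, j=12: n = 9·16 + 12 = 156.

156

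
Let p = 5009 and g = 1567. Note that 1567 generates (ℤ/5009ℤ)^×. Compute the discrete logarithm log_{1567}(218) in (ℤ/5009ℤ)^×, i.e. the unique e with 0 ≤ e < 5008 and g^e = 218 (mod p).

1634

Baby-step giant-step with m = ceil(sqrt(5008)) = 71.
Baby table (1567^j mod 5009 for j=0..70):
  0:1  1:1567  2:1079  3:2760  4:2153  5:2694  6:3920  7:1606
  8:2084  9:4769  10:4604  11:1508  12:3797  13:4216  14:4610  15:892
  16:253  17:740  18:2501  19:2029  20:3737  21:358  22:4987  23:589
  24:1307  25:4397  26:2724  27:840  28:3922  29:4740  30:4242  31:271
  32:3901  33:1887  34:1619  35:2419  36:3769  37:412  38:4452  39:3756
  40:77  41:443  42:2939  43:2142  44:484  45:2069  46:1300  47:3446
  48:180  49:1556  50:3878  51:909  52:1847  53:4056  54:4340  55:3567
  56:4454  57:1881  58:2235  59:954  60:2236  61:2521  62:3315  63:272
  64:459  65:2966  66:4379  67:4572  68:1454  69:4332  70:1049
Giant step factor: 1567^(-71) ≡ 1742 (mod 5009).
Scan 218·1742^i mod 5009 for i = 0, 1, …:
  i=0: 218   i=1: 4081   i=2: 1331   i=3: 4444
  i=4: 2543   i=5: 1950   i=6: 798   i=7: 2623
  i=8: 1058   i=9: 4733     …   i=22: 4846
  i=23: 1567
Match at i=23, j=1: e = 23·71 + 1 = 1634.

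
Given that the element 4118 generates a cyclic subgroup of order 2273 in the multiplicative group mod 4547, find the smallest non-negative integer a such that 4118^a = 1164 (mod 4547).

Baby-step giant-step with m = ceil(sqrt(2273)) = 48.
Baby table (4118^j mod 4547 for j=0..47):
  0:1  1:4118  2:2161  3:519  4:152  5:2997  6:1088  7:1589
  8:369  9:844  10:1684  11:537  12:1524  13:972  14:1336  15:4325
  16:4298  17:2240  18:3004  19:2632  20:3075  21:4002  22:1908  23:4475
  24:3606  25:3553  26:3555  27:2697  28:2472  29:3510  30:3814  31:714
  32:2890  33:1521  34:2259  35:3947  36:2768  37:3842  38:2343  39:4287
  40:2412  41:1968  42:1470  43:1403  44:2864  45:3581  46:637  47:4094
Giant step factor: 4118^(-48) ≡ 3729 (mod 4547).
Scan 1164·3729^i mod 4547 for i = 0, 1, …:
  i=0: 1164   i=1: 2718   i=2: 159   i=3: 1801
  i=4: 10   i=5: 914   i=6: 2603   i=7: 3289
  i=8: 1422   i=9: 836     …   i=18: 3288
  i=19: 2240
Match at i=19, j=17: a = 19·48 + 17 = 929.

929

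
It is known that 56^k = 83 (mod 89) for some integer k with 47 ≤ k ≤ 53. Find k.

Compute 56^47 mod 89 = 70, then multiply by 56 repeatedly:
  56^47=70  56^48=4  56^49=46  56^50=84  56^51=76
  56^52=73  56^53=83
Found 83 at exponent 53.

53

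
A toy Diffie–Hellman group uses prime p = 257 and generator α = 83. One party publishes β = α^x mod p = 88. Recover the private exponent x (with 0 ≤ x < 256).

108

Baby-step giant-step with m = ceil(sqrt(256)) = 16.
Baby table (83^j mod 257 for j=0..15):
  0:1  1:83  2:207  3:219  4:187  5:101  6:159  7:90
  8:17  9:126  10:178  11:125  12:95  13:175  14:133  15:245
Giant step factor: 83^(-16) ≡ 249 (mod 257).
Scan 88·249^i mod 257 for i = 0, 1, …:
  i=0: 88   i=1: 67   i=2: 235   i=3: 176
  i=4: 134   i=5: 213   i=6: 95
Match at i=6, j=12: x = 6·16 + 12 = 108.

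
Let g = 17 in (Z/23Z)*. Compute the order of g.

22

The order of 17 must divide p − 1 = 22 = 2 · 11.
Divisors: 1, 2, 11, 22.
Check each in increasing order: 17^1 ≡ 17;  17^2 ≡ 13;  17^11 ≡ 22;  17^22 ≡ 1.
Smallest exponent giving 1 is 22.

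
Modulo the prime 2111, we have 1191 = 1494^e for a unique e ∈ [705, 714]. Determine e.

Compute 1494^705 mod 2111 = 791, then multiply by 1494 repeatedly:
  1494^705=791  1494^706=1705  1494^707=1404  1494^708=1353  1494^709=1155
  1494^710=883  1494^711=1938  1494^712=1191
Found 1191 at exponent 712.

712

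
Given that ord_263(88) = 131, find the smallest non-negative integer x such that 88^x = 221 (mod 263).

122

Baby-step giant-step with m = ceil(sqrt(131)) = 12.
Baby table (88^j mod 263 for j=0..11):
  0:1  1:88  2:117  3:39  4:13  5:92  6:206  7:244
  8:169  9:144  10:48  11:16
Giant step factor: 88^(-12) ≡ 181 (mod 263).
Scan 221·181^i mod 263 for i = 0, 1, …:
  i=0: 221   i=1: 25   i=2: 54   i=3: 43
  i=4: 156   i=5: 95   i=6: 100   i=7: 216
  i=8: 172   i=9: 98   i=10: 117
Match at i=10, j=2: x = 10·12 + 2 = 122.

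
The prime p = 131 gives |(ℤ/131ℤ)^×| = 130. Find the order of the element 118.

The order of 118 must divide p − 1 = 130 = 2 · 5 · 13.
Divisors: 1, 2, 5, 10, 13, 26, 65, 130.
Check each in increasing order: 118^1 ≡ 118;  118^2 ≡ 38;  118^5 ≡ 92;  118^10 ≡ 80;  118^13 ≡ 42;  118^26 ≡ 61;  118^65 ≡ 130;  118^130 ≡ 1.
Smallest exponent giving 1 is 130.

130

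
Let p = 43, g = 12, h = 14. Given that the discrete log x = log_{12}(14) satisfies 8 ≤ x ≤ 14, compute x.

8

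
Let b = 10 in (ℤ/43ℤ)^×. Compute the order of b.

21

The order of 10 must divide p − 1 = 42 = 2 · 3 · 7.
Divisors: 1, 2, 3, 6, 7, 14, 21, 42.
Check each in increasing order: 10^1 ≡ 10;  10^2 ≡ 14;  10^3 ≡ 11;  10^6 ≡ 35;  10^7 ≡ 6;  10^14 ≡ 36;  10^21 ≡ 1.
Smallest exponent giving 1 is 21.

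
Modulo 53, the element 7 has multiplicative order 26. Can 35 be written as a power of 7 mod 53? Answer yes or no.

35 ∈ ⟨7⟩ iff 35^26 ≡ 1 (mod 53), since |⟨7⟩| = 26.
35^26 mod 53 = 52.
Since 52 ≠ 1, 35 does not lie in the subgroup.

no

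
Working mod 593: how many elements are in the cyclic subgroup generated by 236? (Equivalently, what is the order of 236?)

The order of 236 must divide p − 1 = 592 = 2^4 · 37.
Divisors: 1, 2, 4, 8, 16, 37, 74, 148, 296, 592.
Check each in increasing order: 236^1 ≡ 236;  236^2 ≡ 547;  236^4 ≡ 337;  236^8 ≡ 306;  236^16 ≡ 535;  236^37 ≡ 59;  236^74 ≡ 516;  236^148 ≡ 592;  236^296 ≡ 1.
Smallest exponent giving 1 is 296.

296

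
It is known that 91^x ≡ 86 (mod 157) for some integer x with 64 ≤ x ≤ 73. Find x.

70

Compute 91^64 mod 157 = 52, then multiply by 91 repeatedly:
  91^64=52  91^65=22  91^66=118  91^67=62  91^68=147
  91^69=32  91^70=86
Found 86 at exponent 70.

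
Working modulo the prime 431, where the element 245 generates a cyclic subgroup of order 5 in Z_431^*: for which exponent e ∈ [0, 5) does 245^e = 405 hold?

3

Successive powers of 245 modulo 431:
  245^0=1  245^1=245  245^2=116  245^3=405
So 245^3 ≡ 405 (mod 431), giving e = 3.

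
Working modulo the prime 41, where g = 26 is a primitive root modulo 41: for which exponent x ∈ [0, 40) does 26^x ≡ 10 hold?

Successive powers of 26 modulo 41:
  26^0=1  26^1=26  26^2=20  26^3=28  26^4=31  26^5=27
  26^6=5  26^7=7  26^8=18  26^9=17  26^10=32  26^11=12
  26^12=25  26^13=35  26^14=8  26^15=3  26^16=37  26^17=19
  26^18=2  26^19=11  26^20=40  26^21=15  26^22=21  26^23=13
  26^24=10
So 26^24 ≡ 10 (mod 41), giving x = 24.

24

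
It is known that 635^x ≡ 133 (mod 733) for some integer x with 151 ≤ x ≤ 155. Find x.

155

Compute 635^151 mod 733 = 254, then multiply by 635 repeatedly:
  635^151=254  635^152=30  635^153=725  635^154=51  635^155=133
Found 133 at exponent 155.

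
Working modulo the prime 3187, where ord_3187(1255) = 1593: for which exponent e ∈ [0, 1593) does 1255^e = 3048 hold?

1315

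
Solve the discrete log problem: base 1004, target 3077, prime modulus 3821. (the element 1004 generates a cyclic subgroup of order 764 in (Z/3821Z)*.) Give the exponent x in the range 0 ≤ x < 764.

378

Baby-step giant-step with m = ceil(sqrt(764)) = 28.
Baby table (1004^j mod 3821 for j=0..27):
  0:1  1:1004  2:3093  3:2720  4:2686  5:2939  6:944  7:168
  8:548  9:3789  10:2261  11:370  12:843  13:1931  14:1477  15:360
  16:2266  17:1569  18:1024  19:247  20:3444  21:3592  22:3165  23:2409
  24:3764  25:87  26:3286  27:1621
Giant step factor: 1004^(-28) ≡ 1998 (mod 3821).
Scan 3077·1998^i mod 3821 for i = 0, 1, …:
  i=0: 3077   i=1: 3678   i=2: 861   i=3: 828
  i=4: 3672   i=5: 336   i=6: 2653   i=7: 967
  i=8: 2461   i=9: 3272   i=10: 3546   i=11: 774
  i=12: 2768   i=13: 1477
Match at i=13, j=14: x = 13·28 + 14 = 378.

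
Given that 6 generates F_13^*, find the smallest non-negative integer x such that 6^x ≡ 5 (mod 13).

Successive powers of 6 modulo 13:
  6^0=1  6^1=6  6^2=10  6^3=8  6^4=9  6^5=2
  6^6=12  6^7=7  6^8=3  6^9=5
So 6^9 ≡ 5 (mod 13), giving x = 9.

9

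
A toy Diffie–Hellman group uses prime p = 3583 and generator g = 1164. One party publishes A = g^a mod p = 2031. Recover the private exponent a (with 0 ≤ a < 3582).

1025

Baby-step giant-step with m = ceil(sqrt(3582)) = 60.
Baby table (1164^j mod 3583 for j=0..59):
  0:1  1:1164  2:522  3:2081  4:176  5:633  6:2297  7:790
  8:2312  9:335  10:2976  11:2886  12:2033  13:1632  14:658  15:2733
  16:3091  17:592  18:1152  19:886  20:2983  21:285  22:2104  23:1867
  24:1890  25:3581  26:1255  27:2539  28:3004  29:3231  30:2317  31:2572
  32:2003  33:2542  34:2913  35:1214  36:1394  37:3100  38:319  39:2267
  40:1700  41:984  42:2399  43:1279  44:1811  45:1200  46:3013  47:2958
  48:3432  49:3386  50:4  51:1073  52:2088  53:1158  54:704  55:2532
  56:2022  57:3160  58:2082  59:1340
Giant step factor: 1164^(-60) ≡ 1002 (mod 3583).
Scan 2031·1002^i mod 3583 for i = 0, 1, …:
  i=0: 2031   i=1: 3501   i=2: 245   i=3: 1846
  i=4: 864   i=5: 2225   i=6: 824   i=7: 1558
  i=8: 2511   i=9: 756     …   i=16: 183
  i=17: 633
Match at i=17, j=5: a = 17·60 + 5 = 1025.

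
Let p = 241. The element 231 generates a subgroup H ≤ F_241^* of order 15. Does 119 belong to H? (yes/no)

yes

119 ∈ ⟨231⟩ iff 119^15 ≡ 1 (mod 241), since |⟨231⟩| = 15.
119^15 mod 241 = 1.
Since 1 = 1, 119 lies in the subgroup.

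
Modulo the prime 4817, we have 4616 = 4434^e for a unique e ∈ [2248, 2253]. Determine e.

2253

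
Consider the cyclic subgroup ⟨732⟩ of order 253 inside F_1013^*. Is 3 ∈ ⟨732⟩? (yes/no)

no

3 ∈ ⟨732⟩ iff 3^253 ≡ 1 (mod 1013), since |⟨732⟩| = 253.
3^253 mod 1013 = 968.
Since 968 ≠ 1, 3 does not lie in the subgroup.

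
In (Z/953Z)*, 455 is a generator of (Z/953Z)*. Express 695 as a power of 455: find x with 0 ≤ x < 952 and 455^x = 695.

Baby-step giant-step with m = ceil(sqrt(952)) = 31.
Baby table (455^j mod 953 for j=0..30):
  0:1  1:455  2:224  3:902  4:620  5:12  6:695  7:782
  8:341  9:769  10:144  11:716  12:807  13:280  14:651  15:775
  16:15  17:154  18:501  19:188  20:723  21:180  22:895  23:294
  24:350  25:99  26:254  27:257  28:669  29:388  30:235
Giant step factor: 455^(-31) ≡ 595 (mod 953).
Scan 695·595^i mod 953 for i = 0, 1, …:
  i=0: 695
Match at i=0, j=6: x = 0·31 + 6 = 6.

6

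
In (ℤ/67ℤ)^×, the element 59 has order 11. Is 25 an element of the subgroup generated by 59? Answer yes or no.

⟨59⟩ has order 11; its elements mod 67 are {1, 9, 14, 15, 22, 24, 25, 40, 59, 62, 64}.
25 is in this set.

yes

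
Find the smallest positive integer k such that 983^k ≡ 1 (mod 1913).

1912

The order of 983 must divide p − 1 = 1912 = 2^3 · 239.
Divisors: 1, 2, 4, 8, 239, 478, 956, 1912.
Check each in increasing order: 983^1 ≡ 983;  983^2 ≡ 224;  983^4 ≡ 438;  983^8 ≡ 544;  983^239 ≡ 1608;  983^478 ≡ 1201;  983^956 ≡ 1912;  983^1912 ≡ 1.
Smallest exponent giving 1 is 1912.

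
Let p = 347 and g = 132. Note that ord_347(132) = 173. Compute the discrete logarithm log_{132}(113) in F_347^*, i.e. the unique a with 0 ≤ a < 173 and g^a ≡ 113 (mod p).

156

Baby-step giant-step with m = ceil(sqrt(173)) = 14.
Baby table (132^j mod 347 for j=0..13):
  0:1  1:132  2:74  3:52  4:271  5:31  6:275  7:212
  8:224  9:73  10:267  11:197  12:326  13:4
Giant step factor: 132^(-14) ≡ 324 (mod 347).
Scan 113·324^i mod 347 for i = 0, 1, …:
  i=0: 113   i=1: 177   i=2: 93   i=3: 290
  i=4: 270   i=5: 36   i=6: 213   i=7: 306
  i=8: 249   i=9: 172   i=10: 208   i=11: 74
Match at i=11, j=2: a = 11·14 + 2 = 156.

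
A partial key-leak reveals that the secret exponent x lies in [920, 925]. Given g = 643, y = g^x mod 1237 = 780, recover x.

920

Compute 643^920 mod 1237 = 780, then multiply by 643 repeatedly:
  643^920=780
Found 780 at exponent 920.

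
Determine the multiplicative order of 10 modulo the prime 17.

16

The order of 10 must divide p − 1 = 16 = 2^4.
Divisors: 1, 2, 4, 8, 16.
Check each in increasing order: 10^1 ≡ 10;  10^2 ≡ 15;  10^4 ≡ 4;  10^8 ≡ 16;  10^16 ≡ 1.
Smallest exponent giving 1 is 16.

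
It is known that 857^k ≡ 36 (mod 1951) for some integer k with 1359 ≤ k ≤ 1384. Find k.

1370

Compute 857^1359 mod 1951 = 796, then multiply by 857 repeatedly:
  857^1359=796  857^1360=1273  857^1361=352  857^1362=1210  857^1363=989
  857^1364=839  857^1365=1055  857^1366=822  857^1367=143  857^1368=1589
  857^1369=1926  857^1370=36
Found 36 at exponent 1370.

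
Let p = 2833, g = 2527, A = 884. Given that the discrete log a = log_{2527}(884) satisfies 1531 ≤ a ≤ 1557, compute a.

Compute 2527^1531 mod 2833 = 504, then multiply by 2527 repeatedly:
  2527^1531=504  2527^1532=1591  2527^1533=430  2527^1534=1571  2527^1535=884
Found 884 at exponent 1535.

1535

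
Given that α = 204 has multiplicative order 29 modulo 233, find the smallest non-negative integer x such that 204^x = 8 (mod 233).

28

Successive powers of 204 modulo 233:
  204^0=1  204^1=204  204^2=142  204^3=76  204^4=126  204^5=74
  204^6=184  204^7=23  204^8=32  204^9=4  204^10=117  204^11=102
  204^12=71  204^13=38  204^14=63  204^15=37  204^16=92  204^17=128
  204^18=16  204^19=2  204^20=175  204^21=51  204^22=152  204^23=19
  204^24=148  204^25=135  204^26=46  204^27=64  204^28=8
So 204^28 ≡ 8 (mod 233), giving x = 28.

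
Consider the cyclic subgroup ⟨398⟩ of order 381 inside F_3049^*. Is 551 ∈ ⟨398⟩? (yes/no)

yes

551 ∈ ⟨398⟩ iff 551^381 ≡ 1 (mod 3049), since |⟨398⟩| = 381.
551^381 mod 3049 = 1.
Since 1 = 1, 551 lies in the subgroup.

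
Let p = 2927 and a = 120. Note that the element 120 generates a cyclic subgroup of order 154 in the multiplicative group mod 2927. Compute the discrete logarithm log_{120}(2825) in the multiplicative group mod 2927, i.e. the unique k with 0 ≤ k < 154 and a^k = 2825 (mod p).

Baby-step giant-step with m = ceil(sqrt(154)) = 13.
Baby table (120^j mod 2927 for j=0..12):
  0:1  1:120  2:2692  3:1070  4:2539  5:272  6:443  7:474
  8:1267  9:2763  10:809  11:489  12:140
Giant step factor: 120^(-13) ≡ 895 (mod 2927).
Scan 2825·895^i mod 2927 for i = 0, 1, …:
  i=0: 2825   i=1: 2374   i=2: 2655   i=3: 2428
  i=4: 1226   i=5: 2572   i=6: 1318   i=7: 29
  i=8: 2539
Match at i=8, j=4: k = 8·13 + 4 = 108.

108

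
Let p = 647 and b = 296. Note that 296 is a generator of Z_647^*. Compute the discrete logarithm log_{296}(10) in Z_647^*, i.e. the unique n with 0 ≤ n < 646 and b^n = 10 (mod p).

Baby-step giant-step with m = ceil(sqrt(646)) = 26.
Baby table (296^j mod 647 for j=0..25):
  0:1  1:296  2:271  3:635  4:330  5:630  6:144  7:569
  8:204  9:213  10:289  11:140  12:32  13:414  14:261  15:263
  16:208  17:103  18:79  19:92  20:58  21:346  22:190  23:598
  24:377  25:308
Giant step factor: 296^(-26) ≡ 318 (mod 647).
Scan 10·318^i mod 647 for i = 0, 1, …:
  i=0: 10   i=1: 592   i=2: 626   i=3: 439
  i=4: 497   i=5: 178   i=6: 315   i=7: 532
  i=8: 309   i=9: 565     …   i=15: 5
  i=16: 296
Match at i=16, j=1: n = 16·26 + 1 = 417.

417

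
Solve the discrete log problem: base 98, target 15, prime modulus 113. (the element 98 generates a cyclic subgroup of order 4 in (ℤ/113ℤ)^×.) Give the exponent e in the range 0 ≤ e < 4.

Successive powers of 98 modulo 113:
  98^0=1  98^1=98  98^2=112  98^3=15
So 98^3 ≡ 15 (mod 113), giving e = 3.

3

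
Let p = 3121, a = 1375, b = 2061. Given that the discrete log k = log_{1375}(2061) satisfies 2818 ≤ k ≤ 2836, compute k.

2830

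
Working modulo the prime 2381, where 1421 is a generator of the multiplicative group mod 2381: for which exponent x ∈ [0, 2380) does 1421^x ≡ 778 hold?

Baby-step giant-step with m = ceil(sqrt(2380)) = 49.
Baby table (1421^j mod 2381 for j=0..48):
  0:1  1:1421  2:153  3:742  4:1980  5:1619  6:553  7:83
  8:1274  9:794  10:2061  11:51  12:1041  13:660  14:2127  15:978
  16:1615  17:2012  18:1852  19:687  20:17  21:347  22:220  23:709
  24:326  25:1332  26:2258  27:1411  28:229  29:1593  30:1703  31:867
  32:1030  33:1696  34:444  35:2340  36:1264  37:870  38:531  39:2155
  40:289  41:1137  42:1359  43:148  44:780  45:1215  46:290  47:177
  48:1512
Giant step factor: 1421^(-49) ≡ 1656 (mod 2381).
Scan 778·1656^i mod 2381 for i = 0, 1, …:
  i=0: 778   i=1: 247   i=2: 1881   i=3: 588
  i=4: 2280   i=5: 1795   i=6: 1032   i=7: 1815
  i=8: 818   i=9: 2200     …   i=38: 168
  i=39: 2012
Match at i=39, j=17: x = 39·49 + 17 = 1928.

1928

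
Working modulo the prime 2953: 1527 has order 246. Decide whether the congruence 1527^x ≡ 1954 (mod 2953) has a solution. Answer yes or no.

1954 ∈ ⟨1527⟩ iff 1954^246 ≡ 1 (mod 2953), since |⟨1527⟩| = 246.
1954^246 mod 2953 = 1.
Since 1 = 1, 1954 lies in the subgroup.

yes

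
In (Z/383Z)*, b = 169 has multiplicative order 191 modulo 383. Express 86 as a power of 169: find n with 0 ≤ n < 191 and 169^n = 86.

Successive powers of 169 modulo 383:
  169^0=1  169^1=169  169^2=219  169^3=243  169^4=86
So 169^4 ≡ 86 (mod 383), giving n = 4.

4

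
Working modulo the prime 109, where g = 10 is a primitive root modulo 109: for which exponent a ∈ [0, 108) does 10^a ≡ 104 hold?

Baby-step giant-step with m = ceil(sqrt(108)) = 11.
Baby table (10^j mod 109 for j=0..10):
  0:1  1:10  2:100  3:19  4:81  5:47  6:34  7:13
  8:21  9:101  10:29
Giant step factor: 10^(-11) ≡ 53 (mod 109).
Scan 104·53^i mod 109 for i = 0, 1, …:
  i=0: 104   i=1: 62   i=2: 16   i=3: 85
  i=4: 36   i=5: 55   i=6: 81
Match at i=6, j=4: a = 6·11 + 4 = 70.

70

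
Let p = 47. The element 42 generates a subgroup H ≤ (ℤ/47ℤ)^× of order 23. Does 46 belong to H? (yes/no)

no

⟨42⟩ has order 23; its elements mod 47 are {1, 2, 3, 4, 6, 7, 8, 9, 12, 14, 16, 17, 18, 21, 24, 25, 27, 28, 32, 34, 36, 37, 42}.
46 is not in this set.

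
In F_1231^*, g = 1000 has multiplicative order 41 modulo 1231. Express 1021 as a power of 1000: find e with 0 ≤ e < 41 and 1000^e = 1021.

33

Baby-step giant-step with m = ceil(sqrt(41)) = 7.
Baby table (1000^j mod 1231 for j=0..6):
  0:1  1:1000  2:428  3:843  4:996  5:121  6:362
Giant step factor: 1000^(-7) ≡ 501 (mod 1231).
Scan 1021·501^i mod 1231 for i = 0, 1, …:
  i=0: 1021   i=1: 656   i=2: 1210   i=3: 558
  i=4: 121
Match at i=4, j=5: e = 4·7 + 5 = 33.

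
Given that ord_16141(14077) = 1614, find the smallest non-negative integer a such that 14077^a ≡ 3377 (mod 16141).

118

Baby-step giant-step with m = ceil(sqrt(1614)) = 41.
Baby table (14077^j mod 16141 for j=0..40):
  0:1  1:14077  2:15013  3:3888  4:13386  5:4688  6:8568  7:6184
  8:3755  9:13501  10:9443  11:7976  12:1356  13:9750  14:3827  15:10162
  16:8932  17:13515  18:12829  19:8325  20:7365  21:3462  22:4895  23:986
  24:14803  25:1521  26:8151  27:11399  28:6042  29:6305  30:12267  31:6141
  32:11802  33:13582  34:3669  35:13454  36:9605  37:12569  38:12312  39:10107
  40:9465
Giant step factor: 14077^(-41) ≡ 9437 (mod 16141).
Scan 3377·9437^i mod 16141 for i = 0, 1, …:
  i=0: 3377   i=1: 6415   i=2: 9605
Match at i=2, j=36: a = 2·41 + 36 = 118.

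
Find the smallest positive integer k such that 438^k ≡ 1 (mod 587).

586

The order of 438 must divide p − 1 = 586 = 2 · 293.
Divisors: 1, 2, 293, 586.
Check each in increasing order: 438^1 ≡ 438;  438^2 ≡ 482;  438^293 ≡ 586;  438^586 ≡ 1.
Smallest exponent giving 1 is 586.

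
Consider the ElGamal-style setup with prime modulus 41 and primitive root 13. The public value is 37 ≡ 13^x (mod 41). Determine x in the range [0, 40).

Successive powers of 13 modulo 41:
  13^0=1  13^1=13  13^2=5  13^3=24  13^4=25  13^5=38
  13^6=2  13^7=26  13^8=10  13^9=7  13^10=9  13^11=35
  13^12=4  13^13=11  13^14=20  13^15=14  13^16=18  13^17=29
  13^18=8  13^19=22  13^20=40  13^21=28  13^22=36  13^23=17
  13^24=16  13^25=3  13^26=39  13^27=15  13^28=31  13^29=34
  13^30=32  13^31=6  13^32=37
So 13^32 ≡ 37 (mod 41), giving x = 32.

32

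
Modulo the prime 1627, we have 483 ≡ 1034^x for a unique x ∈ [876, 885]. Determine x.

885

Compute 1034^876 mod 1627 = 1419, then multiply by 1034 repeatedly:
  1034^876=1419  1034^877=1319  1034^878=420  1034^879=1498  1034^880=28
  1034^881=1293  1034^882=1195  1034^883=737  1034^884=622  1034^885=483
Found 483 at exponent 885.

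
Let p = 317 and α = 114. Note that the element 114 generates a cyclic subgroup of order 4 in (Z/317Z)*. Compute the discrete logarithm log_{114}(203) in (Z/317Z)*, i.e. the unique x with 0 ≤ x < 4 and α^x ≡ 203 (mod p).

Successive powers of 114 modulo 317:
  114^0=1  114^1=114  114^2=316  114^3=203
So 114^3 ≡ 203 (mod 317), giving x = 3.

3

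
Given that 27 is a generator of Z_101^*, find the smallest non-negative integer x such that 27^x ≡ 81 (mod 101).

Baby-step giant-step with m = ceil(sqrt(100)) = 10.
Baby table (27^j mod 101 for j=0..9):
  0:1  1:27  2:22  3:89  4:80  5:39  6:43  7:50
  8:37  9:90
Giant step factor: 27^(-10) ≡ 17 (mod 101).
Scan 81·17^i mod 101 for i = 0, 1, …:
  i=0: 81   i=1: 64   i=2: 78   i=3: 13
  i=4: 19   i=5: 20   i=6: 37
Match at i=6, j=8: x = 6·10 + 8 = 68.

68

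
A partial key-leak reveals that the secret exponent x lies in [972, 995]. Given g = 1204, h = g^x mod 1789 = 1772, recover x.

992

Compute 1204^972 mod 1789 = 104, then multiply by 1204 repeatedly:
  1204^972=104  1204^973=1775  1204^974=1034  1204^975=1581  1204^976=28
  1204^977=1510  1204^978=416  1204^979=1733  1204^980=558  1204^981=957
  1204^982=112  1204^983=673  1204^984=1664  1204^985=1565  1204^986=443
  1204^987=250  1204^988=448  1204^989=903  1204^990=1289  1204^991=893
  1204^992=1772
Found 1772 at exponent 992.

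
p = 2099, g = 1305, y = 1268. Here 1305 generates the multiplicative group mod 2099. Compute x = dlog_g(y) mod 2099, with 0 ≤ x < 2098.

161

Baby-step giant-step with m = ceil(sqrt(2098)) = 46.
Baby table (1305^j mod 2099 for j=0..45):
  0:1  1:1305  2:736  3:1237  4:154  5:1565  6:2097  7:1588
  8:627  9:1724  10:1791  11:1068  12:4  13:1022  14:845  15:750
  16:616  17:2062  18:2091  19:55  20:409  21:599  22:867  23:74
  24:16  25:1989  26:1281  27:901  28:365  29:1951  30:2067  31:220
  32:1636  33:297  34:1369  35:296  36:64  37:1659  38:926  39:1505
  40:1460  41:1507  42:1971  43:880  44:247  45:1188
Giant step factor: 1305^(-46) ≡ 790 (mod 2099).
Scan 1268·790^i mod 2099 for i = 0, 1, …:
  i=0: 1268   i=1: 497   i=2: 117   i=3: 74
Match at i=3, j=23: x = 3·46 + 23 = 161.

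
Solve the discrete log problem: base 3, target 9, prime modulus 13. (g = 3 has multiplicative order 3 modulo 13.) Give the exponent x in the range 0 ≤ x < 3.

Successive powers of 3 modulo 13:
  3^0=1  3^1=3  3^2=9
So 3^2 ≡ 9 (mod 13), giving x = 2.

2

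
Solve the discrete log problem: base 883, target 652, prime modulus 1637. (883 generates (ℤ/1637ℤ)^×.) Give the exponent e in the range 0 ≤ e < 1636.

965

Baby-step giant-step with m = ceil(sqrt(1636)) = 41.
Baby table (883^j mod 1637 for j=0..40):
  0:1  1:883  2:477  3:482  4:1623  5:734  6:1507  7:1437
  8:196  9:1183  10:183  11:1163  12:530  13:1445  14:712  15:88
  16:765  17:1051  18:1491  19:405  20:749  21:19  22:407  23:878
  24:973  25:1371  26:850  27:804  28:1111  29:450  30:1196  31:203
  32:816  33:248  34:1263  35:432  36:35  37:1439  38:325  39:500
  40:1147
Giant step factor: 883^(-41) ≡ 75 (mod 1637).
Scan 652·75^i mod 1637 for i = 0, 1, …:
  i=0: 652   i=1: 1427   i=2: 620   i=3: 664
  i=4: 690   i=5: 1003   i=6: 1560   i=7: 773
  i=8: 680   i=9: 253     …   i=22: 311
  i=23: 407
Match at i=23, j=22: e = 23·41 + 22 = 965.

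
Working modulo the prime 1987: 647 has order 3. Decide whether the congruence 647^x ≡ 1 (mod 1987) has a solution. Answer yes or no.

yes

⟨647⟩ has order 3; its elements mod 1987 are {1, 647, 1339}.
1 is in this set.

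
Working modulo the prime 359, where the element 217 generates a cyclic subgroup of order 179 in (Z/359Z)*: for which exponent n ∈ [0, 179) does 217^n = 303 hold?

80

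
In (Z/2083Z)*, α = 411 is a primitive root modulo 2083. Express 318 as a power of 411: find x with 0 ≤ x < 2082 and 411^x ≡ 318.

1526

Baby-step giant-step with m = ceil(sqrt(2082)) = 46.
Baby table (411^j mod 2083 for j=0..45):
  0:1  1:411  2:198  3:141  4:1710  5:839  6:1134  7:1565
  8:1651  9:1586  10:1950  11:1578  12:745  13:2077  14:1700  15:895
  16:1237  17:155  18:1215  19:1528  20:1025  21:509  22:899  23:798
  24:947  25:1779  26:36  27:215  28:879  29:910  30:1153  31:1042
  32:1247  33:99  34:1112  35:855  36:1461  37:567  38:1824  39:1867
  40:793  41:975  42:789  43:1414  44:2080  45:850
Giant step factor: 411^(-46) ≡ 782 (mod 2083).
Scan 318·782^i mod 2083 for i = 0, 1, …:
  i=0: 318   i=1: 799   i=2: 2001   i=3: 449
  i=4: 1174   i=5: 1548   i=6: 313   i=7: 1055
  i=8: 142   i=9: 645     …   i=32: 399
  i=33: 1651
Match at i=33, j=8: x = 33·46 + 8 = 1526.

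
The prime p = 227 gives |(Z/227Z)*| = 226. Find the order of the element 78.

113

The order of 78 must divide p − 1 = 226 = 2 · 113.
Divisors: 1, 2, 113, 226.
Check each in increasing order: 78^1 ≡ 78;  78^2 ≡ 182;  78^113 ≡ 1.
Smallest exponent giving 1 is 113.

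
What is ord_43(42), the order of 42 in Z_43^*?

2

The order of 42 must divide p − 1 = 42 = 2 · 3 · 7.
Divisors: 1, 2, 3, 6, 7, 14, 21, 42.
Check each in increasing order: 42^1 ≡ 42;  42^2 ≡ 1.
Smallest exponent giving 1 is 2.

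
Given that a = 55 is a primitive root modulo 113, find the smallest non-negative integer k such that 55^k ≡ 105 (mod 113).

12

Baby-step giant-step with m = ceil(sqrt(112)) = 11.
Baby table (55^j mod 113 for j=0..10):
  0:1  1:55  2:87  3:39  4:111  5:3  6:52  7:35
  8:4  9:107  10:9
Giant step factor: 55^(-11) ≡ 92 (mod 113).
Scan 105·92^i mod 113 for i = 0, 1, …:
  i=0: 105   i=1: 55
Match at i=1, j=1: k = 1·11 + 1 = 12.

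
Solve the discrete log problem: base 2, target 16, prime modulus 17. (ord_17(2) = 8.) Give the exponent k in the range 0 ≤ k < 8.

4

Successive powers of 2 modulo 17:
  2^0=1  2^1=2  2^2=4  2^3=8  2^4=16
So 2^4 ≡ 16 (mod 17), giving k = 4.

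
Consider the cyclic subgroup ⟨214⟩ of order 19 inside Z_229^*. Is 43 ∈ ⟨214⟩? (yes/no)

yes

43 ∈ ⟨214⟩ iff 43^19 ≡ 1 (mod 229), since |⟨214⟩| = 19.
43^19 mod 229 = 1.
Since 1 = 1, 43 lies in the subgroup.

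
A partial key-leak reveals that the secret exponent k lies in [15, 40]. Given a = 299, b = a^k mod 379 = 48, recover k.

15

Compute 299^15 mod 379 = 48, then multiply by 299 repeatedly:
  299^15=48
Found 48 at exponent 15.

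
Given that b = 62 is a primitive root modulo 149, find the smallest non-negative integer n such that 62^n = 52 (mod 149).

Baby-step giant-step with m = ceil(sqrt(148)) = 13.
Baby table (62^j mod 149 for j=0..12):
  0:1  1:62  2:119  3:77  4:6  5:74  6:118  7:15
  8:36  9:146  10:112  11:90  12:67
Giant step factor: 62^(-13) ≡ 91 (mod 149).
Scan 52·91^i mod 149 for i = 0, 1, …:
  i=0: 52   i=1: 113   i=2: 2   i=3: 33
  i=4: 23   i=5: 7   i=6: 41   i=7: 6
Match at i=7, j=4: n = 7·13 + 4 = 95.

95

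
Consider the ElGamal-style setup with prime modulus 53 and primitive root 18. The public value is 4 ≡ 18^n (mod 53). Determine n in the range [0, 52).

6

Successive powers of 18 modulo 53:
  18^0=1  18^1=18  18^2=6  18^3=2  18^4=36  18^5=12
  18^6=4
So 18^6 ≡ 4 (mod 53), giving n = 6.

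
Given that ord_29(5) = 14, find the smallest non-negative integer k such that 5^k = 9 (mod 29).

3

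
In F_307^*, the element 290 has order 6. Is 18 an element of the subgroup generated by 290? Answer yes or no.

yes

⟨290⟩ has order 6; its elements mod 307 are {1, 17, 18, 289, 290, 306}.
18 is in this set.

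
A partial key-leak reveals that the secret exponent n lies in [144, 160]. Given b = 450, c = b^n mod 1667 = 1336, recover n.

Compute 450^144 mod 1667 = 1211, then multiply by 450 repeatedly:
  450^144=1211  450^145=1508  450^146=131  450^147=605  450^148=529
  450^149=1336
Found 1336 at exponent 149.

149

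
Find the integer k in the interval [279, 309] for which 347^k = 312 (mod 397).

Compute 347^279 mod 397 = 395, then multiply by 347 repeatedly:
  347^279=395  347^280=100  347^281=161  347^282=287  347^283=339
  347^284=121  347^285=302  347^286=383  347^287=303  347^288=333
  347^289=24  347^290=388  347^291=53  347^292=129  347^293=299
  347^294=136  347^295=346  347^296=168  347^297=334  347^298=371
  347^299=109  347^300=108  347^301=158  347^302=40  347^303=382
  347^304=353  347^305=215  347^306=366  347^307=359  347^308=312
Found 312 at exponent 308.

308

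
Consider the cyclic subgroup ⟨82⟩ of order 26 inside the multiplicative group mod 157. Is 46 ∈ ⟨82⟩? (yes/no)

yes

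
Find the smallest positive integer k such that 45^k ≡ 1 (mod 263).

The order of 45 must divide p − 1 = 262 = 2 · 131.
Divisors: 1, 2, 131, 262.
Check each in increasing order: 45^1 ≡ 45;  45^2 ≡ 184;  45^131 ≡ 262;  45^262 ≡ 1.
Smallest exponent giving 1 is 262.

262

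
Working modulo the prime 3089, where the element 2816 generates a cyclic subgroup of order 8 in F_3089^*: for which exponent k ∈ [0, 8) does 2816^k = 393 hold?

2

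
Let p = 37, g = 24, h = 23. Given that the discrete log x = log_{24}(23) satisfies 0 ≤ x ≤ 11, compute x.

3

Compute 24^0 mod 37 = 1, then multiply by 24 repeatedly:
  24^0=1  24^1=24  24^2=21  24^3=23
Found 23 at exponent 3.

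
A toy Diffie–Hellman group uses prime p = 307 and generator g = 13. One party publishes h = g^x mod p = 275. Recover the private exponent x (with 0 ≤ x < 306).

Baby-step giant-step with m = ceil(sqrt(306)) = 18.
Baby table (13^j mod 307 for j=0..17):
  0:1  1:13  2:169  3:48  4:10  5:130  6:155  7:173
  8:100  9:72  10:15  11:195  12:79  13:106  14:150  15:108
  16:176  17:139
Giant step factor: 13^(-18) ≡ 114 (mod 307).
Scan 275·114^i mod 307 for i = 0, 1, …:
  i=0: 275   i=1: 36   i=2: 113   i=3: 295
  i=4: 167   i=5: 4   i=6: 149   i=7: 101
  i=8: 155
Match at i=8, j=6: x = 8·18 + 6 = 150.

150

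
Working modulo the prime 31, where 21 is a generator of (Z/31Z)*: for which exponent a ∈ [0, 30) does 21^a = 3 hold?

29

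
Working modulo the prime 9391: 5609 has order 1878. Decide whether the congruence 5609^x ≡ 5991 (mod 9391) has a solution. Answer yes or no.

yes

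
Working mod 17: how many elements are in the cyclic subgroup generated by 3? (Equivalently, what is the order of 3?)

16

The order of 3 must divide p − 1 = 16 = 2^4.
Divisors: 1, 2, 4, 8, 16.
Check each in increasing order: 3^1 ≡ 3;  3^2 ≡ 9;  3^4 ≡ 13;  3^8 ≡ 16;  3^16 ≡ 1.
Smallest exponent giving 1 is 16.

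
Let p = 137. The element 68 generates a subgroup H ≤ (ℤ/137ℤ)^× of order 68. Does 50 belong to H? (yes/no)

yes

50 ∈ ⟨68⟩ iff 50^68 ≡ 1 (mod 137), since |⟨68⟩| = 68.
50^68 mod 137 = 1.
Since 1 = 1, 50 lies in the subgroup.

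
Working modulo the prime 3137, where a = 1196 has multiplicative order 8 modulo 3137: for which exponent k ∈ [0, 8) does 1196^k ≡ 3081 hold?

Successive powers of 1196 modulo 3137:
  1196^0=1  1196^1=1196  1196^2=3081
So 1196^2 ≡ 3081 (mod 3137), giving k = 2.

2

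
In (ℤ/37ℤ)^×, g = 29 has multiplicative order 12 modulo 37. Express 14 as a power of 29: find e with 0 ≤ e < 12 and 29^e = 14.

Successive powers of 29 modulo 37:
  29^0=1  29^1=29  29^2=27  29^3=6  29^4=26  29^5=14
So 29^5 ≡ 14 (mod 37), giving e = 5.

5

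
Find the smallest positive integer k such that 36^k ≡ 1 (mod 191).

19

The order of 36 must divide p − 1 = 190 = 2 · 5 · 19.
Divisors: 1, 2, 5, 10, 19, 38, 95, 190.
Check each in increasing order: 36^1 ≡ 36;  36^2 ≡ 150;  36^5 ≡ 160;  36^10 ≡ 6;  36^19 ≡ 1.
Smallest exponent giving 1 is 19.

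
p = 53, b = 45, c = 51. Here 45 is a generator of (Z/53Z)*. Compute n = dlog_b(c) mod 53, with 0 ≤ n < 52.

35

Baby-step giant-step with m = ceil(sqrt(52)) = 8.
Baby table (45^j mod 53 for j=0..7):
  0:1  1:45  2:11  3:18  4:15  5:39  6:6  7:5
Giant step factor: 45^(-8) ≡ 49 (mod 53).
Scan 51·49^i mod 53 for i = 0, 1, …:
  i=0: 51   i=1: 8   i=2: 21   i=3: 22
  i=4: 18
Match at i=4, j=3: n = 4·8 + 3 = 35.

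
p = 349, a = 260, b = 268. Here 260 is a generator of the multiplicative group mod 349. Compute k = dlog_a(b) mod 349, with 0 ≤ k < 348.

106

Baby-step giant-step with m = ceil(sqrt(348)) = 19.
Baby table (260^j mod 349 for j=0..18):
  0:1  1:260  2:243  3:11  4:68  5:230  6:121  7:50
  8:87  9:284  10:201  11:259  12:332  13:117  14:57  15:162
  16:240  17:278  18:37
Giant step factor: 260^(-19) ≡ 287 (mod 349).
Scan 268·287^i mod 349 for i = 0, 1, …:
  i=0: 268   i=1: 136   i=2: 293   i=3: 331
  i=4: 69   i=5: 259
Match at i=5, j=11: k = 5·19 + 11 = 106.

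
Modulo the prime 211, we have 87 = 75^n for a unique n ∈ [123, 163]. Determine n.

156

Compute 75^123 mod 211 = 146, then multiply by 75 repeatedly:
  75^123=146  75^124=189  75^125=38  75^126=107  75^127=7
  75^128=103  75^129=129  75^130=180  75^131=207  75^132=122
  75^133=77  75^134=78  75^135=153  75^136=81  75^137=167
  75^138=76  75^139=3  75^140=14  75^141=206  75^142=47
  75^143=149  75^144=203  75^145=33  75^146=154  75^147=156
  75^148=95  75^149=162  75^150=123  75^151=152  75^152=6
  75^153=28  75^154=201  75^155=94  75^156=87
Found 87 at exponent 156.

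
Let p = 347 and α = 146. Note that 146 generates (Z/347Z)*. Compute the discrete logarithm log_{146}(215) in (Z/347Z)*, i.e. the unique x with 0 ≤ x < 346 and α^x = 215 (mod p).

Baby-step giant-step with m = ceil(sqrt(346)) = 19.
Baby table (146^j mod 347 for j=0..18):
  0:1  1:146  2:149  3:240  4:340  5:19  6:345  7:55
  8:49  9:214  10:14  11:309  12:4  13:237  14:249  15:266
  16:319  17:76  18:339
Giant step factor: 146^(-19) ≡ 153 (mod 347).
Scan 215·153^i mod 347 for i = 0, 1, …:
  i=0: 215   i=1: 277   i=2: 47   i=3: 251
  i=4: 233   i=5: 255   i=6: 151   i=7: 201
  i=8: 217   i=9: 236     …   i=15: 56
  i=16: 240
Match at i=16, j=3: x = 16·19 + 3 = 307.

307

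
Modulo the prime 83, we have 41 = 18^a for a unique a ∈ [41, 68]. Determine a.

Compute 18^41 mod 83 = 82, then multiply by 18 repeatedly:
  18^41=82  18^42=65  18^43=8  18^44=61  18^45=19
  18^46=10  18^47=14  18^48=3  18^49=54  18^50=59
  18^51=66  18^52=26  18^53=53  18^54=41
Found 41 at exponent 54.

54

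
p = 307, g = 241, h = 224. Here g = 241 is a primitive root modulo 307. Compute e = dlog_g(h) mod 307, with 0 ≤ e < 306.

11

Successive powers of 241 modulo 307:
  241^0=1  241^1=241  241^2=58  241^3=163  241^4=294  241^5=244
  241^6=167  241^7=30  241^8=169  241^9=205  241^10=285  241^11=224
So 241^11 ≡ 224 (mod 307), giving e = 11.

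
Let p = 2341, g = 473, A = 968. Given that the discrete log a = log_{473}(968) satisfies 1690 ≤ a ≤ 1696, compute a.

Compute 473^1690 mod 2341 = 982, then multiply by 473 repeatedly:
  473^1690=982  473^1691=968
Found 968 at exponent 1691.

1691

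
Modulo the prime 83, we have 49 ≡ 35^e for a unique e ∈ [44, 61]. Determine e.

52

Compute 35^44 mod 83 = 36, then multiply by 35 repeatedly:
  35^44=36  35^45=15  35^46=27  35^47=32  35^48=41
  35^49=24  35^50=10  35^51=18  35^52=49
Found 49 at exponent 52.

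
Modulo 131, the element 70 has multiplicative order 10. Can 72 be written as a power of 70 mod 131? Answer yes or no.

72 ∈ ⟨70⟩ iff 72^10 ≡ 1 (mod 131), since |⟨70⟩| = 10.
72^10 mod 131 = 84.
Since 84 ≠ 1, 72 does not lie in the subgroup.

no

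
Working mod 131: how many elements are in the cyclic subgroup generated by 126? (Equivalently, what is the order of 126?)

The order of 126 must divide p − 1 = 130 = 2 · 5 · 13.
Divisors: 1, 2, 5, 10, 13, 26, 65, 130.
Check each in increasing order: 126^1 ≡ 126;  126^2 ≡ 25;  126^5 ≡ 19;  126^10 ≡ 99;  126^13 ≡ 70;  126^26 ≡ 53;  126^65 ≡ 130;  126^130 ≡ 1.
Smallest exponent giving 1 is 130.

130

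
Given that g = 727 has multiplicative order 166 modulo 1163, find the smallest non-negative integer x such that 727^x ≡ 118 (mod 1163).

Successive powers of 727 modulo 1163:
  727^0=1  727^1=727  727^2=527  727^3=502  727^4=935  727^5=553
  727^6=796  727^7=681  727^8=812  727^9=683  727^10=1103  727^11=574
  727^12=944  727^13=118
So 727^13 ≡ 118 (mod 1163), giving x = 13.

13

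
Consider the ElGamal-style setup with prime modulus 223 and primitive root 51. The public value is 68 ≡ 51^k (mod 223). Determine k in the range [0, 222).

Baby-step giant-step with m = ceil(sqrt(222)) = 15.
Baby table (51^j mod 223 for j=0..14):
  0:1  1:51  2:148  3:189  4:50  5:97  6:41  7:84
  8:47  9:167  10:43  11:186  12:120  13:99  14:143
Giant step factor: 51^(-15) ≡ 125 (mod 223).
Scan 68·125^i mod 223 for i = 0, 1, …:
  i=0: 68   i=1: 26   i=2: 128   i=3: 167
Match at i=3, j=9: k = 3·15 + 9 = 54.

54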